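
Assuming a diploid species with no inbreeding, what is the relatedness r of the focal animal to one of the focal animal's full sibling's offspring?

0.25

Each parent–offspring link contributes a factor of 1/2, and independent paths through distinct common ancestors add.
Full aunt/uncle↔niece/nephew: two paths of length 3 through the shared grandparent pair: r = 2·(1/2)^3 = 1/4.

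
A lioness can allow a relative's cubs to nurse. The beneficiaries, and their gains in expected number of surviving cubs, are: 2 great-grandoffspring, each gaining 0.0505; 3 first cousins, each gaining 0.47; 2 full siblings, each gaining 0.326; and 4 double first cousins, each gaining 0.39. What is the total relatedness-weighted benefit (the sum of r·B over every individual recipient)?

0.904875

r to a great-grandoffspring = 0.125 (three parent–offspring links: r = (1/2)^3 = 1/8).
r to a first cousin = 1/8 (first cousins share one grandparent pair — two paths of length 4: r = 2·(1/2)^4 = 1/8).
r to a full sibling = 0.5 (full sibs share both parents — two paths of length 2: r = 2·(1/2)^2 = 1/2).
r to a double first cousin = 0.25 (double first cousins share both grandparent pairs — four paths of length 4: r = 4·(1/2)^4 = 1/4).
Summing one r·B term per recipient: 2·0.125·0.0505 + 3·0.125·0.47 + 2·0.5·0.326 + 4·0.25·0.39 = 0.904875.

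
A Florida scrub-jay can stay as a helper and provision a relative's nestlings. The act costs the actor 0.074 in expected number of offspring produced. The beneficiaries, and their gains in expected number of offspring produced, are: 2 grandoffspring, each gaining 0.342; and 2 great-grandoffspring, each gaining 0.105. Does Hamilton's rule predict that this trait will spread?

Hamilton's rule: the trait is favored when the sum of r·B over every recipient exceeds the actor's cost C.
r to a grandoffspring = 0.25 (two parent–offspring links: r = (1/2)^2 = 1/4).
r to a great-grandoffspring = 0.125 (three parent–offspring links: r = (1/2)^3 = 1/8).
Summing one r·B term per recipient: 2·0.25·0.342 + 2·0.125·0.105 = 0.19725.
0.19725 > 0.074: the indirect benefit exceeds the cost.

Yes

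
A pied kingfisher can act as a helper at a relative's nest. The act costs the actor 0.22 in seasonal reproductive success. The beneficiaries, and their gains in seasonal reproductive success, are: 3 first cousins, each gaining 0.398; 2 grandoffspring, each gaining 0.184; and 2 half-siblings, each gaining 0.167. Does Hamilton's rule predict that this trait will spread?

Yes

Hamilton's rule: the trait is favored when the sum of r·B over every recipient exceeds the actor's cost C.
r to a first cousin = 0.125 (first cousins share one grandparent pair — two paths of length 4: r = 2·(1/2)^4 = 1/8).
r to a grandoffspring = 0.25 (two parent–offspring links: r = (1/2)^2 = 1/4).
r to a half-sibling = 1/4 (half-sibs share one parent — one path of length 2: r = (1/2)^2 = 1/4).
Summing one r·B term per recipient: 3·0.125·0.398 + 2·0.25·0.184 + 2·0.25·0.167 = 0.32475.
0.32475 > 0.22: the indirect benefit exceeds the cost.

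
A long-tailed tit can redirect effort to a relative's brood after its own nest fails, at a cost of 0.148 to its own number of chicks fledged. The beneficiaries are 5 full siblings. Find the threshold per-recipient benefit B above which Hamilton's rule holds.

0.0592

r to a full sibling = 1/2 (full sibs share both parents — two paths of length 2: r = 2·(1/2)^2 = 1/2).
Hamilton's rule with n recipients of equal r: n·r·B > C, so B > C/(n·r) = 0.148/(5·0.5) = 0.0592.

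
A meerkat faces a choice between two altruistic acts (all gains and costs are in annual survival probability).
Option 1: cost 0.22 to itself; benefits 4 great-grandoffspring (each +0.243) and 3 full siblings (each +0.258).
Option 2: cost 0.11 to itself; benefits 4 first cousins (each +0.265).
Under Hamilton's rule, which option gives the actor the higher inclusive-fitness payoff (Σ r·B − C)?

Option 1

Option 1: r to a great-grandoffspring = 0.125.
Option 1: r to a full sibling = 0.5.
Option 1: Σ r·B − C = (4·0.125·0.243 + 3·0.5·0.258) − 0.22 = 0.2885.
Option 2: r to a first cousin = 0.125.
Option 2: Σ r·B − C = (4·0.125·0.265) − 0.11 = 0.0225.
Option 1 has the higher net inclusive-fitness payoff.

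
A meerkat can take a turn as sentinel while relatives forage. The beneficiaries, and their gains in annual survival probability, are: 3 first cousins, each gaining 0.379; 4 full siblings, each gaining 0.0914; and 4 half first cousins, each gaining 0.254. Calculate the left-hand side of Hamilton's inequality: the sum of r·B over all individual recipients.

0.388425

r to a first cousin = 1/8 (first cousins share one grandparent pair — two paths of length 4: r = 2·(1/2)^4 = 1/8).
r to a full sibling = 0.5 (full sibs share both parents — two paths of length 2: r = 2·(1/2)^2 = 1/2).
r to a half first cousin = 1/16 (half first cousins share one grandparent — one path of length 4: r = (1/2)^4 = 1/16).
Summing one r·B term per recipient: 3·0.125·0.379 + 4·0.5·0.0914 + 4·0.0625·0.254 = 0.388425.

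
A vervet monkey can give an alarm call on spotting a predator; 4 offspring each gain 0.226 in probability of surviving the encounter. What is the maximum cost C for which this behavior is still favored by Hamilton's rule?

0.452

r to an offspring = 1/2 (one parent–offspring link: r = (1/2)^1 = 1/2).
Hamilton's rule: n·r·B > C, so the trait is favored while C < n·r·B = 4·0.5·0.226 = 0.452.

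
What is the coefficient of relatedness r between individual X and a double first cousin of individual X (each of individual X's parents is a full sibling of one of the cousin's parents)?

Each parent–offspring link contributes a factor of 1/2, and independent paths through distinct common ancestors add.
Double first cousins share both grandparent pairs — four paths of length 4: r = 4·(1/2)^4 = 1/4.

0.25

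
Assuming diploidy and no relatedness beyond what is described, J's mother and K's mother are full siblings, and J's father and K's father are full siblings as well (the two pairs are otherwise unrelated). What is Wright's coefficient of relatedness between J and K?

0.25

With two independent routes of shared ancestry, r is the sum of the two contributions.
J and K are related in two ways: first cousins through their mothers (r = 1/8) and first cousins through their fathers (r = 1/8) — i.e. double first cousins.
r = 1/8 + 1/8 = 0.25.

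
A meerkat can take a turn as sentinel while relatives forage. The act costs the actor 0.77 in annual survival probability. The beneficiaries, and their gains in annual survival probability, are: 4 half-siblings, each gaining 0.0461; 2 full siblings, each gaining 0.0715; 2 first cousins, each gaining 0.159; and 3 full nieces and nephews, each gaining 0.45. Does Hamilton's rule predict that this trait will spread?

Hamilton's rule: the trait is favored when the sum of r·B over every recipient exceeds the actor's cost C.
r to a half-sibling = 0.25 (half-sibs share one parent — one path of length 2: r = (1/2)^2 = 1/4).
r to a full sibling = 1/2 (full sibs share both parents — two paths of length 2: r = 2·(1/2)^2 = 1/2).
r to a first cousin = 1/8 (first cousins share one grandparent pair — two paths of length 4: r = 2·(1/2)^4 = 1/8).
r to a full niece or nephew = 0.25 (full aunt/uncle↔niece/nephew: two paths of length 3 through the shared grandparent pair: r = 2·(1/2)^3 = 1/4).
Summing one r·B term per recipient: 4·0.25·0.0461 + 2·0.5·0.0715 + 2·0.125·0.159 + 3·0.25·0.45 = 0.49485.
0.49485 < 0.77: the indirect benefit is less than the cost.

No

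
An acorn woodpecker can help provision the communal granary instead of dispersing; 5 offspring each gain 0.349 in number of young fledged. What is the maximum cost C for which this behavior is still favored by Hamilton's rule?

0.8725

r to an offspring = 0.5 (one parent–offspring link: r = (1/2)^1 = 1/2).
Hamilton's rule: n·r·B > C, so the trait is favored while C < n·r·B = 5·0.5·0.349 = 0.8725.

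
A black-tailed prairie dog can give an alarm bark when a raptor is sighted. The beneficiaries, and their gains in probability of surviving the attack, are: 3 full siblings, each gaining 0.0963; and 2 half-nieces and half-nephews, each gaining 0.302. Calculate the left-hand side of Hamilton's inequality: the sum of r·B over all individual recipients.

0.21995

r to a full sibling = 0.5 (full sibs share both parents — two paths of length 2: r = 2·(1/2)^2 = 1/2).
r to a half-niece or half-nephew = 0.125 (half-aunt/uncle↔niece/nephew: one path of length 3: r = (1/2)^3 = 1/8).
Summing one r·B term per recipient: 3·0.5·0.0963 + 2·0.125·0.302 = 0.21995.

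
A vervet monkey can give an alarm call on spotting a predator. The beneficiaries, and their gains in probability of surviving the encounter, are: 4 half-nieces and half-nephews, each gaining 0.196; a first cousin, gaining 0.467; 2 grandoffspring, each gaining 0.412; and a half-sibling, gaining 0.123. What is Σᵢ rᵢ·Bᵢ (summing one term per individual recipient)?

0.393125

r to a half-niece or half-nephew = 1/8 (half-aunt/uncle↔niece/nephew: one path of length 3: r = (1/2)^3 = 1/8).
r to a first cousin = 1/8 (first cousins share one grandparent pair — two paths of length 4: r = 2·(1/2)^4 = 1/8).
r to a grandoffspring = 0.25 (two parent–offspring links: r = (1/2)^2 = 1/4).
r to a half-sibling = 1/4 (half-sibs share one parent — one path of length 2: r = (1/2)^2 = 1/4).
Summing one r·B term per recipient: 4·0.125·0.196 + 1·0.125·0.467 + 2·0.25·0.412 + 1·0.25·0.123 = 0.393125.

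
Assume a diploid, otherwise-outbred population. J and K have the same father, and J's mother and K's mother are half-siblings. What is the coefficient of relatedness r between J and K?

0.3125

Independent pedigree routes through distinct common ancestors add.
J and K are related in two ways: half-sibs through their shared father (r = 1/4) and half first cousins through their mothers (r = 1/16).
r = 1/4 + 1/16 = 5/16 = 0.3125.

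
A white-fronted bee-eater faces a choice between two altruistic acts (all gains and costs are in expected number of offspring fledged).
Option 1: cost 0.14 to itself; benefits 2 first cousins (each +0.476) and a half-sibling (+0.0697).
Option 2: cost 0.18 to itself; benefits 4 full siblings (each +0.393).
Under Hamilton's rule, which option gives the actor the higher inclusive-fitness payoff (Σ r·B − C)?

Option 1: r to a first cousin = 0.125.
Option 1: r to a half-sibling = 0.25.
Option 1: Σ r·B − C = (2·0.125·0.476 + 1·0.25·0.0697) − 0.14 = -0.003575.
Option 2: r to a full sibling = 0.5.
Option 2: Σ r·B − C = (4·0.5·0.393) − 0.18 = 0.606.
Option 2 has the higher net inclusive-fitness payoff.

Option 2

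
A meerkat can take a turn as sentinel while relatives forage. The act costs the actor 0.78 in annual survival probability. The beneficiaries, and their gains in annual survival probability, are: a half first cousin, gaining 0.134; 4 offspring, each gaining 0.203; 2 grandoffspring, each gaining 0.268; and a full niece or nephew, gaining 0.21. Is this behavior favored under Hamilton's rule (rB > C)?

Hamilton's rule: the trait is favored when the sum of r·B over every recipient exceeds the actor's cost C.
r to a half first cousin = 1/16 (half first cousins share one grandparent — one path of length 4: r = (1/2)^4 = 1/16).
r to an offspring = 1/2 (one parent–offspring link: r = (1/2)^1 = 1/2).
r to a grandoffspring = 1/4 (two parent–offspring links: r = (1/2)^2 = 1/4).
r to a full niece or nephew = 1/4 (full aunt/uncle↔niece/nephew: two paths of length 3 through the shared grandparent pair: r = 2·(1/2)^3 = 1/4).
Summing one r·B term per recipient: 1·0.0625·0.134 + 4·0.5·0.203 + 2·0.25·0.268 + 1·0.25·0.21 = 0.600875.
0.600875 < 0.78: the indirect benefit is less than the cost.

No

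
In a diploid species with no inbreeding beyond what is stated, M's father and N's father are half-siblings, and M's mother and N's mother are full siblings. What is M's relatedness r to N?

0.1875

Relatedness sums over independent paths through distinct common ancestors.
M and N are related in two ways: half first cousins through their fathers (r = 1/16) and first cousins through their mothers (r = 1/8).
r = 1/16 + 1/8 = 3/16 = 0.1875.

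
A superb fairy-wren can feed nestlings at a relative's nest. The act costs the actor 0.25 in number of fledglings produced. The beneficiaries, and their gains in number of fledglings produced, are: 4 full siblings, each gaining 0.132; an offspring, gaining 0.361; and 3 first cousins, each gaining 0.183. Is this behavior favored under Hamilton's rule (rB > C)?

Yes

Hamilton's rule: the trait is favored when the sum of r·B over every recipient exceeds the actor's cost C.
r to a full sibling = 0.5 (full sibs share both parents — two paths of length 2: r = 2·(1/2)^2 = 1/2).
r to an offspring = 1/2 (one parent–offspring link: r = (1/2)^1 = 1/2).
r to a first cousin = 1/8 (first cousins share one grandparent pair — two paths of length 4: r = 2·(1/2)^4 = 1/8).
Summing one r·B term per recipient: 4·0.5·0.132 + 1·0.5·0.361 + 3·0.125·0.183 = 0.513125.
0.513125 > 0.25: the indirect benefit exceeds the cost.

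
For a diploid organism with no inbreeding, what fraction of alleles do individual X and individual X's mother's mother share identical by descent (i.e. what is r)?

0.25

Each parent–offspring link contributes a factor of 1/2, and independent paths through distinct common ancestors add.
Two parent–offspring links: r = (1/2)^2 = 1/4.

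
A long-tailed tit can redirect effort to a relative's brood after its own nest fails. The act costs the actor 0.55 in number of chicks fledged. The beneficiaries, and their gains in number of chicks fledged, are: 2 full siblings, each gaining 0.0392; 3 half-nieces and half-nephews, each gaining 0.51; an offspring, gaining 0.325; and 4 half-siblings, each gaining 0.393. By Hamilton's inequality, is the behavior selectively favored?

Yes

Hamilton's rule: the trait is favored when the sum of r·B over every recipient exceeds the actor's cost C.
r to a full sibling = 1/2 (full sibs share both parents — two paths of length 2: r = 2·(1/2)^2 = 1/2).
r to a half-niece or half-nephew = 1/8 (half-aunt/uncle↔niece/nephew: one path of length 3: r = (1/2)^3 = 1/8).
r to an offspring = 0.5 (one parent–offspring link: r = (1/2)^1 = 1/2).
r to a half-sibling = 1/4 (half-sibs share one parent — one path of length 2: r = (1/2)^2 = 1/4).
Summing one r·B term per recipient: 2·0.5·0.0392 + 3·0.125·0.51 + 1·0.5·0.325 + 4·0.25·0.393 = 0.78595.
0.78595 > 0.55: the indirect benefit exceeds the cost.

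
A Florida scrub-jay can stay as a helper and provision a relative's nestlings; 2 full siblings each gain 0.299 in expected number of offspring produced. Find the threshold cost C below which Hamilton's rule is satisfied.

r to a full sibling = 0.5 (full sibs share both parents — two paths of length 2: r = 2·(1/2)^2 = 1/2).
Hamilton's rule: n·r·B > C, so the trait is favored while C < n·r·B = 2·0.5·0.299 = 0.299.

0.299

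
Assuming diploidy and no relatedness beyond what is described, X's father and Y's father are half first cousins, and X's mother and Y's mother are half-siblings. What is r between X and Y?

Wright's path rule: contributions from independent ancestry routes add.
X and Y are related in two ways: half second cousins through their fathers (r = 1/64) and half first cousins through their mothers (r = 1/16).
r = 1/64 + 1/16 = 5/64 = 0.078125.

0.078125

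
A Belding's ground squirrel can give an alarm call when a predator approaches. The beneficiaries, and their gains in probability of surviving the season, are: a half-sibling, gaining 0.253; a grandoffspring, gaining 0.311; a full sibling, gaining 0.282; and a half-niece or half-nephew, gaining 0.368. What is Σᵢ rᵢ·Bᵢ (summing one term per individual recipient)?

0.328

r to a half-sibling = 0.25 (half-sibs share one parent — one path of length 2: r = (1/2)^2 = 1/4).
r to a grandoffspring = 0.25 (two parent–offspring links: r = (1/2)^2 = 1/4).
r to a full sibling = 0.5 (full sibs share both parents — two paths of length 2: r = 2·(1/2)^2 = 1/2).
r to a half-niece or half-nephew = 0.125 (half-aunt/uncle↔niece/nephew: one path of length 3: r = (1/2)^3 = 1/8).
Summing one r·B term per recipient: 1·0.25·0.253 + 1·0.25·0.311 + 1·0.5·0.282 + 1·0.125·0.368 = 0.328.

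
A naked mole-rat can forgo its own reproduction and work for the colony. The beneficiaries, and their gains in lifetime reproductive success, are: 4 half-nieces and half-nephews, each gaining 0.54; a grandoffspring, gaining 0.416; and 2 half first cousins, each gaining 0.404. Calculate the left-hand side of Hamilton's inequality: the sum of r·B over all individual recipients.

0.4245

r to a half-niece or half-nephew = 0.125 (half-aunt/uncle↔niece/nephew: one path of length 3: r = (1/2)^3 = 1/8).
r to a grandoffspring = 1/4 (two parent–offspring links: r = (1/2)^2 = 1/4).
r to a half first cousin = 0.0625 (half first cousins share one grandparent — one path of length 4: r = (1/2)^4 = 1/16).
Summing one r·B term per recipient: 4·0.125·0.54 + 1·0.25·0.416 + 2·0.0625·0.404 = 0.4245.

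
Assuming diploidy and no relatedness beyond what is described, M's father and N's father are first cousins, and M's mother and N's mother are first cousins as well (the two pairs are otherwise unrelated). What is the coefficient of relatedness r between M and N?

Independent pedigree routes through distinct common ancestors add.
M and N are related in two ways: second cousins through their fathers (r = 1/32) and second cousins through their mothers (r = 1/32).
r = 1/32 + 1/32 = 1/16 = 0.0625.

0.0625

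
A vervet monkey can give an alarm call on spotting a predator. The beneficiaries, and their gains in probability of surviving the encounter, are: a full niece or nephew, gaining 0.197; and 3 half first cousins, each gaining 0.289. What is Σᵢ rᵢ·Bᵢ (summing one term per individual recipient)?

r to a full niece or nephew = 0.25 (full aunt/uncle↔niece/nephew: two paths of length 3 through the shared grandparent pair: r = 2·(1/2)^3 = 1/4).
r to a half first cousin = 1/16 (half first cousins share one grandparent — one path of length 4: r = (1/2)^4 = 1/16).
Summing one r·B term per recipient: 1·0.25·0.197 + 3·0.0625·0.289 = 0.1034375.

0.1034375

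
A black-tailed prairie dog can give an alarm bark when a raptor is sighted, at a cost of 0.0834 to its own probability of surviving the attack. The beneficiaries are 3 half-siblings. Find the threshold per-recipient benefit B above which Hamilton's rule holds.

r to a half-sibling = 1/4 (half-sibs share one parent — one path of length 2: r = (1/2)^2 = 1/4).
Hamilton's rule with n recipients of equal r: n·r·B > C, so B > C/(n·r) = 0.0834/(3·0.25) = 0.1112.

0.1112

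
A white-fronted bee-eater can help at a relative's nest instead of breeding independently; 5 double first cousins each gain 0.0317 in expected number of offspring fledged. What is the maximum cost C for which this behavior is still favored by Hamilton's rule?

0.039625

r to a double first cousin = 1/4 (double first cousins share both grandparent pairs — four paths of length 4: r = 4·(1/2)^4 = 1/4).
Hamilton's rule: n·r·B > C, so the trait is favored while C < n·r·B = 5·0.25·0.0317 = 0.039625.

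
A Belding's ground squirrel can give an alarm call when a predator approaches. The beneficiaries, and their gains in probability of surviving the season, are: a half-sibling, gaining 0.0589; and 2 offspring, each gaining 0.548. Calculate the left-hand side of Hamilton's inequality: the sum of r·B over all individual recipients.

0.562725

r to a half-sibling = 1/4 (half-sibs share one parent — one path of length 2: r = (1/2)^2 = 1/4).
r to an offspring = 1/2 (one parent–offspring link: r = (1/2)^1 = 1/2).
Summing one r·B term per recipient: 1·0.25·0.0589 + 2·0.5·0.548 = 0.562725.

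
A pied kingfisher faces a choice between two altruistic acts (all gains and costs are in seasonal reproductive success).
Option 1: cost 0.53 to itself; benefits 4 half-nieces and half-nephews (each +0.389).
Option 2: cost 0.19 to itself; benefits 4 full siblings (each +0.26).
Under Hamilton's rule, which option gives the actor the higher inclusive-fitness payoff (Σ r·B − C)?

Option 2

Option 1: r to a half-niece or half-nephew = 0.125.
Option 1: Σ r·B − C = (4·0.125·0.389) − 0.53 = -0.3355.
Option 2: r to a full sibling = 0.5.
Option 2: Σ r·B − C = (4·0.5·0.26) − 0.19 = 0.33.
Option 2 has the higher net inclusive-fitness payoff.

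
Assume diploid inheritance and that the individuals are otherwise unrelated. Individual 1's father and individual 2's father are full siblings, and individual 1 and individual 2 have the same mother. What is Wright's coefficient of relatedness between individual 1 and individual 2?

0.375

Relatedness sums over independent paths through distinct common ancestors.
Individual 1 and individual 2 are related in two ways: first cousins through their fathers (r = 1/8) and half-sibs through their shared mother (r = 1/4).
r = 1/8 + 1/4 = 3/8 = 0.375.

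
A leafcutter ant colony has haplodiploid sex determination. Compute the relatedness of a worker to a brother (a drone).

0.25

Her haploid brother carries none of their father's genes and a random half of their mother's genome; that half matches the maternal half of her own genome with probability 1/2: r = 1/2 · 1/2 = 1/4.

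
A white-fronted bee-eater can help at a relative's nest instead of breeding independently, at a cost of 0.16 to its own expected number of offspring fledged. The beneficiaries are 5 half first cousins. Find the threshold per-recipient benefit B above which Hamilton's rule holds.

r to a half first cousin = 1/16 (half first cousins share one grandparent — one path of length 4: r = (1/2)^4 = 1/16).
Hamilton's rule with n recipients of equal r: n·r·B > C, so B > C/(n·r) = 0.16/(5·0.0625) = 0.512.

0.512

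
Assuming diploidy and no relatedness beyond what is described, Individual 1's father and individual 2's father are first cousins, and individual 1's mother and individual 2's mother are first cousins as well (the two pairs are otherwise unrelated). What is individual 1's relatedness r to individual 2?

0.0625

Wright's path rule: contributions from independent ancestry routes add.
Individual 1 and individual 2 are related in two ways: second cousins through their fathers (r = 1/32) and second cousins through their mothers (r = 1/32).
r = 1/32 + 1/32 = 0.0625.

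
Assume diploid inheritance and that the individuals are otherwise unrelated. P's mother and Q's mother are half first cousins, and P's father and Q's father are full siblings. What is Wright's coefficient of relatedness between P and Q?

Independent pedigree routes through distinct common ancestors add.
P and Q are related in two ways: half second cousins through their mothers (r = 1/64) and first cousins through their fathers (r = 1/8).
r = 1/64 + 1/8 = 0.140625.

0.140625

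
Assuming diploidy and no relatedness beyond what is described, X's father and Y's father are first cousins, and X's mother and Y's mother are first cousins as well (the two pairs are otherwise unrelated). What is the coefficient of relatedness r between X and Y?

0.0625

Relatedness sums over independent paths through distinct common ancestors.
X and Y are related in two ways: second cousins through their fathers (r = 1/32) and second cousins through their mothers (r = 1/32).
r = 1/32 + 1/32 = 1/16 = 0.0625.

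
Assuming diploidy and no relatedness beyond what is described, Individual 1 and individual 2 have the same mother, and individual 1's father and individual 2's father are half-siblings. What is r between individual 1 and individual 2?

Wright's path rule: contributions from independent ancestry routes add.
Individual 1 and individual 2 are related in two ways: half-sibs through their shared mother (r = 1/4) and half first cousins through their fathers (r = 1/16).
r = 1/4 + 1/16 = 5/16 = 0.3125.

0.3125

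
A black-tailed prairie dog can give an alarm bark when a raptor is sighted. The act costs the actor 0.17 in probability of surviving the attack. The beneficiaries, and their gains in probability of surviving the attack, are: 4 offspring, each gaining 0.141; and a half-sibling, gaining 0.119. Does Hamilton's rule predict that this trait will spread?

Hamilton's rule: the trait is favored when the sum of r·B over every recipient exceeds the actor's cost C.
r to an offspring = 1/2 (one parent–offspring link: r = (1/2)^1 = 1/2).
r to a half-sibling = 1/4 (half-sibs share one parent — one path of length 2: r = (1/2)^2 = 1/4).
Summing one r·B term per recipient: 4·0.5·0.141 + 1·0.25·0.119 = 0.31175.
0.31175 > 0.17: the indirect benefit exceeds the cost.

Yes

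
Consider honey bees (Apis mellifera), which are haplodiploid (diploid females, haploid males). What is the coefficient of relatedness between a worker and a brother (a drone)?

0.25

Her haploid brother carries none of their father's genes and a random half of their mother's genome; that half matches the maternal half of her own genome with probability 1/2: r = 1/2 · 1/2 = 1/4.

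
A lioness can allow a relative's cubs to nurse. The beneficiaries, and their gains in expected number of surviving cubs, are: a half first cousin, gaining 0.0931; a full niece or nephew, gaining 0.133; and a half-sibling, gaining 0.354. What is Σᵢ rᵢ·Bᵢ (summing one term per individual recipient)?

0.12756875

r to a half first cousin = 1/16 (half first cousins share one grandparent — one path of length 4: r = (1/2)^4 = 1/16).
r to a full niece or nephew = 0.25 (full aunt/uncle↔niece/nephew: two paths of length 3 through the shared grandparent pair: r = 2·(1/2)^3 = 1/4).
r to a half-sibling = 1/4 (half-sibs share one parent — one path of length 2: r = (1/2)^2 = 1/4).
Summing one r·B term per recipient: 1·0.0625·0.0931 + 1·0.25·0.133 + 1·0.25·0.354 = 0.12756875.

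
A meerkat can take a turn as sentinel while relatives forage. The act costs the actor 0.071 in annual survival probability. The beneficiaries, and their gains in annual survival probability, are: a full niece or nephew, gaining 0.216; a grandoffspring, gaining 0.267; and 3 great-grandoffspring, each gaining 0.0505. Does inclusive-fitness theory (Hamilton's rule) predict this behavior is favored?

Yes

Hamilton's rule: the trait is favored when the sum of r·B over every recipient exceeds the actor's cost C.
r to a full niece or nephew = 1/4 (full aunt/uncle↔niece/nephew: two paths of length 3 through the shared grandparent pair: r = 2·(1/2)^3 = 1/4).
r to a grandoffspring = 0.25 (two parent–offspring links: r = (1/2)^2 = 1/4).
r to a great-grandoffspring = 0.125 (three parent–offspring links: r = (1/2)^3 = 1/8).
Summing one r·B term per recipient: 1·0.25·0.216 + 1·0.25·0.267 + 3·0.125·0.0505 = 0.1396875.
0.1396875 > 0.071: the indirect benefit exceeds the cost.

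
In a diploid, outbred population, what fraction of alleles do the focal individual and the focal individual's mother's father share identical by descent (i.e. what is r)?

0.25

Each parent–offspring link contributes a factor of 1/2, and independent paths through distinct common ancestors add.
Two parent–offspring links: r = (1/2)^2 = 1/4.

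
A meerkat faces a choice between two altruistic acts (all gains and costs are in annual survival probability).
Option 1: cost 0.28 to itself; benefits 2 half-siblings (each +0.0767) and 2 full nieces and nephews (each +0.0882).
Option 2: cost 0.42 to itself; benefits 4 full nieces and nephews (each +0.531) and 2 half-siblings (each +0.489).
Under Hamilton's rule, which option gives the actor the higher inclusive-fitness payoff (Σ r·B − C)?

Option 2

Option 1: r to a half-sibling = 0.25.
Option 1: r to a full niece or nephew = 0.25.
Option 1: Σ r·B − C = (2·0.25·0.0767 + 2·0.25·0.0882) − 0.28 = -0.19755.
Option 2: r to a full niece or nephew = 0.25.
Option 2: r to a half-sibling = 0.25.
Option 2: Σ r·B − C = (4·0.25·0.531 + 2·0.25·0.489) − 0.42 = 0.3555.
Option 2 has the higher net inclusive-fitness payoff.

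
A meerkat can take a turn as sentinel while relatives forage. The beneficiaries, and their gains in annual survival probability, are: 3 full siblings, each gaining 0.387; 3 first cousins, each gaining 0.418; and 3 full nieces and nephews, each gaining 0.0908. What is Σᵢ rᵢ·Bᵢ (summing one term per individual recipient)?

r to a full sibling = 0.5 (full sibs share both parents — two paths of length 2: r = 2·(1/2)^2 = 1/2).
r to a first cousin = 0.125 (first cousins share one grandparent pair — two paths of length 4: r = 2·(1/2)^4 = 1/8).
r to a full niece or nephew = 0.25 (full aunt/uncle↔niece/nephew: two paths of length 3 through the shared grandparent pair: r = 2·(1/2)^3 = 1/4).
Summing one r·B term per recipient: 3·0.5·0.387 + 3·0.125·0.418 + 3·0.25·0.0908 = 0.80535.

0.80535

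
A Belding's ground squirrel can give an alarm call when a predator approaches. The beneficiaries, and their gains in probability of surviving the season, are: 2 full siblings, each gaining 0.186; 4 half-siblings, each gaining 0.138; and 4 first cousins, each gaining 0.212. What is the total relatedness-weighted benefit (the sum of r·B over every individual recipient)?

r to a full sibling = 0.5 (full sibs share both parents — two paths of length 2: r = 2·(1/2)^2 = 1/2).
r to a half-sibling = 0.25 (half-sibs share one parent — one path of length 2: r = (1/2)^2 = 1/4).
r to a first cousin = 0.125 (first cousins share one grandparent pair — two paths of length 4: r = 2·(1/2)^4 = 1/8).
Summing one r·B term per recipient: 2·0.5·0.186 + 4·0.25·0.138 + 4·0.125·0.212 = 0.43.

0.43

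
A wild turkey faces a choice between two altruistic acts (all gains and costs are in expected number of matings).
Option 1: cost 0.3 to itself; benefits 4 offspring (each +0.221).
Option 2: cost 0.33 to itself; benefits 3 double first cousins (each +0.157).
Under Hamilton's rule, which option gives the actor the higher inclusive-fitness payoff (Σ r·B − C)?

Option 1: r to an offspring = 0.5.
Option 1: Σ r·B − C = (4·0.5·0.221) − 0.3 = 0.142.
Option 2: r to a double first cousin = 0.25.
Option 2: Σ r·B − C = (3·0.25·0.157) − 0.33 = -0.21225.
Option 1 has the higher net inclusive-fitness payoff.

Option 1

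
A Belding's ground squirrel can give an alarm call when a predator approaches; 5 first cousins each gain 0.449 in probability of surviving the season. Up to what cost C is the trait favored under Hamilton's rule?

0.280625

r to a first cousin = 0.125 (first cousins share one grandparent pair — two paths of length 4: r = 2·(1/2)^4 = 1/8).
Hamilton's rule: n·r·B > C, so the trait is favored while C < n·r·B = 5·0.125·0.449 = 0.280625.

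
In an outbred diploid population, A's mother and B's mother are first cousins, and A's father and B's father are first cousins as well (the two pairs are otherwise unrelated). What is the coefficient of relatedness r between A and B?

With two independent routes of shared ancestry, r is the sum of the two contributions.
A and B are related in two ways: second cousins through their mothers (r = 1/32) and second cousins through their fathers (r = 1/32).
r = 1/32 + 1/32 = 0.0625.

0.0625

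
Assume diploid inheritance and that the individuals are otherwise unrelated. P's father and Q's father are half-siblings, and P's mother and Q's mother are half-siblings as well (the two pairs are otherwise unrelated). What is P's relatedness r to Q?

0.125

Independent pedigree routes through distinct common ancestors add.
P and Q are related in two ways: half first cousins through their fathers (r = 1/16) and half first cousins through their mothers (r = 1/16).
r = 1/16 + 1/16 = 1/8 = 0.125.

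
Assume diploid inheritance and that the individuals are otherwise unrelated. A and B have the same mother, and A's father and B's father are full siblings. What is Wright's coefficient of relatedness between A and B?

0.375

Relatedness sums over independent paths through distinct common ancestors.
A and B are related in two ways: half-sibs through their shared mother (r = 1/4) and first cousins through their fathers (r = 1/8).
r = 1/4 + 1/8 = 0.375.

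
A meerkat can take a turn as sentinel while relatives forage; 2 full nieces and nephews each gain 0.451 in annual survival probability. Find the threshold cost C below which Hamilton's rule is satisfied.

0.2255

r to a full niece or nephew = 0.25 (full aunt/uncle↔niece/nephew: two paths of length 3 through the shared grandparent pair: r = 2·(1/2)^3 = 1/4).
Hamilton's rule: n·r·B > C, so the trait is favored while C < n·r·B = 2·0.25·0.451 = 0.2255.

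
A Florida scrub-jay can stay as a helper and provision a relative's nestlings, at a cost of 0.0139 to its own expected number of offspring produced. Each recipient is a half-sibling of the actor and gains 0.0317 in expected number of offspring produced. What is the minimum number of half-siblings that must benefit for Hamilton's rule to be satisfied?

r to a half-sibling = 1/4 (half-sibs share one parent — one path of length 2: r = (1/2)^2 = 1/4).
Hamilton's rule: n·r·B > C  ⇒  n > C/(r·B) = 0.0139/(0.25·0.0317) = 1.754.
The smallest integer exceeding 1.754 is 2.

2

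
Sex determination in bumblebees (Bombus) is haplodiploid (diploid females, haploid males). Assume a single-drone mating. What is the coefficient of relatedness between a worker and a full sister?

Haplodiploid full sisters inherit their father's entire haploid genome identically (contributing 1/2) and on average half of their mother's contribution (1/2 · 1/2 = 1/4); r = 1/2 + 1/4 = 3/4.

0.75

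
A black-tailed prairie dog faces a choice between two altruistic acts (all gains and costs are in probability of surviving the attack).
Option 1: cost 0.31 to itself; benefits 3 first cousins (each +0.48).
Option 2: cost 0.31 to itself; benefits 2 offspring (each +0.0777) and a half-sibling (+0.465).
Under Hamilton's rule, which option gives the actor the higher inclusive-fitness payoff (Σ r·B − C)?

Option 2

Option 1: r to a first cousin = 0.125.
Option 1: Σ r·B − C = (3·0.125·0.48) − 0.31 = -0.13.
Option 2: r to an offspring = 0.5.
Option 2: r to a half-sibling = 0.25.
Option 2: Σ r·B − C = (2·0.5·0.0777 + 1·0.25·0.465) − 0.31 = -0.11605.
Option 2 has the higher net inclusive-fitness payoff.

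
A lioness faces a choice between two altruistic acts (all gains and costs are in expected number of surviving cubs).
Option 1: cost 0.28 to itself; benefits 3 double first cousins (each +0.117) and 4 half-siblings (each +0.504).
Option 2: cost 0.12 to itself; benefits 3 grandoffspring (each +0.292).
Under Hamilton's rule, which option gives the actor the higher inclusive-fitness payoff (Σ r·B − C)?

Option 1: r to a double first cousin = 0.25.
Option 1: r to a half-sibling = 0.25.
Option 1: Σ r·B − C = (3·0.25·0.117 + 4·0.25·0.504) − 0.28 = 0.31175.
Option 2: r to a grandoffspring = 0.25.
Option 2: Σ r·B − C = (3·0.25·0.292) − 0.12 = 0.099.
Option 1 has the higher net inclusive-fitness payoff.

Option 1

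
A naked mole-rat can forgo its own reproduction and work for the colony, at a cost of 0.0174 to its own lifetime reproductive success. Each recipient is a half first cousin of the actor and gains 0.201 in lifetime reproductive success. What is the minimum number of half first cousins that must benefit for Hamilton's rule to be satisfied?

r to a half first cousin = 1/16 (half first cousins share one grandparent — one path of length 4: r = (1/2)^4 = 1/16).
Hamilton's rule: n·r·B > C  ⇒  n > C/(r·B) = 0.0174/(0.0625·0.201) = 1.385.
The smallest integer exceeding 1.385 is 2.

2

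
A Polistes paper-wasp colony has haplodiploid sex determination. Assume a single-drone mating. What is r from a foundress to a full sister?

Haplodiploid full sisters inherit their father's entire haploid genome identically (contributing 1/2) and on average half of their mother's contribution (1/2 · 1/2 = 1/4); r = 1/2 + 1/4 = 3/4.

0.75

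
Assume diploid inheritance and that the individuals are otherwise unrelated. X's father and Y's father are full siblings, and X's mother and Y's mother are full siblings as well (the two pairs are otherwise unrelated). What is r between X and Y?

0.25

Independent pedigree routes through distinct common ancestors add.
X and Y are related in two ways: first cousins through their fathers (r = 1/8) and first cousins through their mothers (r = 1/8) — i.e. double first cousins.
r = 1/8 + 1/8 = 1/4 = 0.25.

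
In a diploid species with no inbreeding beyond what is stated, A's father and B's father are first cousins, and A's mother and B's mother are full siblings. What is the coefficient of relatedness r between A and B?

Relatedness sums over independent paths through distinct common ancestors.
A and B are related in two ways: second cousins through their fathers (r = 1/32) and first cousins through their mothers (r = 1/8).
r = 1/32 + 1/8 = 5/32 = 0.15625.

0.15625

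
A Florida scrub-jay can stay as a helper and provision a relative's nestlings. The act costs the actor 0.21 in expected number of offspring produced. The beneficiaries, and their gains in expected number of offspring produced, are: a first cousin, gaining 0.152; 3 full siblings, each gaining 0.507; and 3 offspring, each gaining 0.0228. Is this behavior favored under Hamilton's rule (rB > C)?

Yes

Hamilton's rule: the trait is favored when the sum of r·B over every recipient exceeds the actor's cost C.
r to a first cousin = 0.125 (first cousins share one grandparent pair — two paths of length 4: r = 2·(1/2)^4 = 1/8).
r to a full sibling = 1/2 (full sibs share both parents — two paths of length 2: r = 2·(1/2)^2 = 1/2).
r to an offspring = 0.5 (one parent–offspring link: r = (1/2)^1 = 1/2).
Summing one r·B term per recipient: 1·0.125·0.152 + 3·0.5·0.507 + 3·0.5·0.0228 = 0.8137.
0.8137 > 0.21: the indirect benefit exceeds the cost.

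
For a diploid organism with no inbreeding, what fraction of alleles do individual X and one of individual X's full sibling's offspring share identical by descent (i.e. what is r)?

Each parent–offspring link contributes a factor of 1/2, and independent paths through distinct common ancestors add.
Full aunt/uncle↔niece/nephew: two paths of length 3 through the shared grandparent pair: r = 2·(1/2)^3 = 1/4.

0.25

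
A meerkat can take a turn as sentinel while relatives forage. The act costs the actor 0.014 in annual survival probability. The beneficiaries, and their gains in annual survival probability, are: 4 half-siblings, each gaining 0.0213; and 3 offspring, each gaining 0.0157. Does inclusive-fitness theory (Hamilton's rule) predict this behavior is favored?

Yes

Hamilton's rule: the trait is favored when the sum of r·B over every recipient exceeds the actor's cost C.
r to a half-sibling = 0.25 (half-sibs share one parent — one path of length 2: r = (1/2)^2 = 1/4).
r to an offspring = 1/2 (one parent–offspring link: r = (1/2)^1 = 1/2).
Summing one r·B term per recipient: 4·0.25·0.0213 + 3·0.5·0.0157 = 0.04485.
0.04485 > 0.014: the indirect benefit exceeds the cost.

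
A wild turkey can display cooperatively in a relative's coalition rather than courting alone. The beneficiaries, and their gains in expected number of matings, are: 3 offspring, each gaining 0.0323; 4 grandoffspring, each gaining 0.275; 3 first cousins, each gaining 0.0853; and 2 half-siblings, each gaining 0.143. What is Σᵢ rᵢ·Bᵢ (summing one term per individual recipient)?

r to an offspring = 0.5 (one parent–offspring link: r = (1/2)^1 = 1/2).
r to a grandoffspring = 1/4 (two parent–offspring links: r = (1/2)^2 = 1/4).
r to a first cousin = 1/8 (first cousins share one grandparent pair — two paths of length 4: r = 2·(1/2)^4 = 1/8).
r to a half-sibling = 1/4 (half-sibs share one parent — one path of length 2: r = (1/2)^2 = 1/4).
Summing one r·B term per recipient: 3·0.5·0.0323 + 4·0.25·0.275 + 3·0.125·0.0853 + 2·0.25·0.143 = 0.4269375.

0.4269375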